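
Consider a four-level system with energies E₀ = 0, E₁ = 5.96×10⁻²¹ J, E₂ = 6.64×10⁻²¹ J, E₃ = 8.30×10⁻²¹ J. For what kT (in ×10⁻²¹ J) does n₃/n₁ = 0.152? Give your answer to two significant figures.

n₃/n₁ = exp[−(E₃−E₁)/kT] = 0.152.
⇒ (E₃−E₁)/kT = ln(1/0.152) = ln(6.579) = 1.884.
kT = 2.34 ×10⁻²¹ J / 1.884 = 1.2 ×10⁻²¹ J.

1.2 ×10⁻²¹ J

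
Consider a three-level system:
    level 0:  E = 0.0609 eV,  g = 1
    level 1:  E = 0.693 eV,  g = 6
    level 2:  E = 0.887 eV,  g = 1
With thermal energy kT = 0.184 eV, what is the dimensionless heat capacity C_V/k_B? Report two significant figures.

Eᵢ/kT = 0.3310, 3.766, 4.821.
Z = Σ gᵢe^(−Eᵢ/kT) = 1·e^(−0.3310) + 6·e^(−3.766) + 1·e^(−4.821) = 0.7182 + 0.1389 + 0.008059 = 0.8652.
⟨E⟩ = 0.1701 eV, ⟨E²⟩ = 0.08751 eV².
C_V/k_B = (⟨E²⟩ − ⟨E⟩²)/(kT)² = (0.08751 − 0.02893)/0.03386 = 1.7.

1.7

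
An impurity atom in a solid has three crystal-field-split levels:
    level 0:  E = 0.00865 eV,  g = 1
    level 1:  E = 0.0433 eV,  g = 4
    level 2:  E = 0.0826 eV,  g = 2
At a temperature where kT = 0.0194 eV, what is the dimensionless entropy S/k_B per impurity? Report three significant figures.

1.34

Eᵢ/kT = 0.44588, 2.2320, 4.2577.
Z = Σ gᵢe^(−Eᵢ/kT) = 1·e^(−0.44588) + 4·e^(−2.2320) + 2·e^(−4.2577) = 0.64026 + 0.42925 + 0.028310 = 1.0978.
⟨E⟩ = Σ EᵢPᵢ = 0.024106 eV.
S/k_B = ln Z + ⟨E⟩/kT = ln(1.0978) + 0.024106/0.0194 = 0.093308 + 1.2426 = 1.34.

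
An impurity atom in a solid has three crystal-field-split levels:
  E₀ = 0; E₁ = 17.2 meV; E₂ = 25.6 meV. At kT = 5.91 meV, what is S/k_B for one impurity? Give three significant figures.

0.267

Eᵢ/kT = 0, 2.9103, 4.3316.
Z = Σ e^(−Eᵢ/kT) = e^(−0) + e^(−2.9103) + e^(−4.3316) = 1.0000 + 0.054459 + 0.013146 = 1.0676.
⟨E⟩ = Σ EᵢPᵢ = 1.1926 meV.
S/k_B = ln Z + ⟨E⟩/kT = ln(1.0676) + 1.1926/5.91 = 0.065413 + 0.20179 = 0.267.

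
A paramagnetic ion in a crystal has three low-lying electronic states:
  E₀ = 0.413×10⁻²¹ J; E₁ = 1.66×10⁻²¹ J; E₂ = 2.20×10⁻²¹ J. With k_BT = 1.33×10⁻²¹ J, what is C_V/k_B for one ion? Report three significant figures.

0.305

Eᵢ/kT = 0.31053, 1.2481, 1.6541.
Z = Σ e^(−Eᵢ/kT) = e^(−0.31053) + e^(−1.2481) + e^(−1.6541) = 0.73306 + 0.28705 + 0.19126 = 1.2114.
⟨E⟩ = 0.99061, ⟨E²⟩ = 1.5203.
C_V/k_B = (⟨E²⟩ − ⟨E⟩²)/(kT)² = (1.5203 − 0.98131)/1.7689 = 0.305.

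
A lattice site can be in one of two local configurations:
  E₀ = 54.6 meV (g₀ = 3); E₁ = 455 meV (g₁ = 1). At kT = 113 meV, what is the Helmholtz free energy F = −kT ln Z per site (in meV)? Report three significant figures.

-70.6 meV

Eᵢ/kT = 0.48319, 4.0265.
Z = Σ gᵢe^(−Eᵢ/kT) = 3·e^(−0.48319) + 1·e^(−4.0265) = 1.8504 + 0.017837 = 1.8682.
F = −kT ln Z = −113 × ln(1.8682) = −113 × 0.62498 = -70.6 meV.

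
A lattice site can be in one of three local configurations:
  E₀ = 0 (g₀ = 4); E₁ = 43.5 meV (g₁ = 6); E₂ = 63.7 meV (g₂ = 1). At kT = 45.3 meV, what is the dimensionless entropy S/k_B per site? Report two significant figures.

2.3

Eᵢ/kT = 0, 0.9603, 1.406.
Z = Σ gᵢe^(−Eᵢ/kT) = 4·e^(−0) + 6·e^(−0.9603) + 1·e^(−1.406) = 4.000 + 2.297 + 0.2451 = 6.542.
⟨E⟩ = Σ EᵢPᵢ = 17.66 meV.
S/k_B = ln Z + ⟨E⟩/kT = ln(6.542) + 17.66/45.3 = 1.878 + 0.3898 = 2.3.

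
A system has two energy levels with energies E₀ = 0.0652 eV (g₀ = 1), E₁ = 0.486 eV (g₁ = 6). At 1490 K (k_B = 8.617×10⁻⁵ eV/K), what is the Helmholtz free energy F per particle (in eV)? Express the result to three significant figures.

k_BT = 8.617×10⁻⁵ × 1490 K = 0.12839 eV.
Eᵢ/kT = 0.50783, 3.7853.
Z = Σ gᵢe^(−Eᵢ/kT) = 1·e^(−0.50783) + 6·e^(−3.7853) = 0.60180 + 0.13621 = 0.73801.
F = −kT ln Z = −0.12839 × ln(0.73801) = −0.12839 × -0.30380 = 0.0390 eV.

0.0390 eV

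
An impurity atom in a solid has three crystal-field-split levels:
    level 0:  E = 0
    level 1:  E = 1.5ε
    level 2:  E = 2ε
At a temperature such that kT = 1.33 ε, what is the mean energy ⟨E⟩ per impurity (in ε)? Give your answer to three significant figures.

Eᵢ/kT = 0, 1.1278, 1.5038.
Z = Σ e^(−Eᵢ/kT) = e^(−0) + e^(−1.1278) + e^(−1.5038) = 1.0000 + 0.32374 + 0.22228 = 1.5460.
⟨E⟩ = Σ Eᵢ e^(−Eᵢ/kT) / Z = (0·1.0000 + 1.5·0.32374 + 2·0.22228) / 1.5460 = 0.602 ε.

0.602 ε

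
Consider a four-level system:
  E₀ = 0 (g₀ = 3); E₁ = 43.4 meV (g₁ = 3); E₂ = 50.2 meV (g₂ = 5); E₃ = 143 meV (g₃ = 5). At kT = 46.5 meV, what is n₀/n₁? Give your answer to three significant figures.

n₀/n₁ = (g₀/g₁) exp[−(E₀−E₁)/kT] = (3/3) × exp(−(-43.4 meV)/(46.5 meV)) = (3/3) × exp(0.93333) = 2.54.

2.54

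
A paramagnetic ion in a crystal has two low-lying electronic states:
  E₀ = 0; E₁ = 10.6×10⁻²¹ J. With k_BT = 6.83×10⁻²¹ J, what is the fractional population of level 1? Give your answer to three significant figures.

0.175

Eᵢ/kT = 0, 1.5520.
Z = Σ e^(−Eᵢ/kT) = e^(−0) + e^(−1.5520) = 1.0000 + 0.21182 = 1.2118.
P₁ = e^(−E₁/kT) / Z = 0.21182/1.2118 = 0.175.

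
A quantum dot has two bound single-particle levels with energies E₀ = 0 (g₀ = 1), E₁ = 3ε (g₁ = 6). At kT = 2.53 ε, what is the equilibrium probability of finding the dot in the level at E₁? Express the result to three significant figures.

0.647

Eᵢ/kT = 0, 1.1858.
Z = Σ gᵢe^(−Eᵢ/kT) = 1·e^(−0) + 6·e^(−1.1858) = 1.0000 + 1.8330 = 2.8330.
P₁ = g₁ e^(−E₁/kT) / Z = 1.8330/2.8330 = 0.647.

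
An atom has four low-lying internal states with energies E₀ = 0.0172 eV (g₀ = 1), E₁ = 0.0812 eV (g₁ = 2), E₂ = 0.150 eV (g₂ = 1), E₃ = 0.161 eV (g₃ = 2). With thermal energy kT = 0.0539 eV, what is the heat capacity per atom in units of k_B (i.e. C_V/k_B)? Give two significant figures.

Eᵢ/kT = 0.3191, 1.506, 2.783, 2.987.
Z = Σ gᵢe^(−Eᵢ/kT) = 1·e^(−0.3191) + 2·e^(−1.506) + 1·e^(−2.783) + 2·e^(−2.987) = 0.7268 + 0.4436 + 0.06185 + 0.1009 = 1.333.
⟨E⟩ = 0.05555 eV, ⟨E²⟩ = 0.005362 eV².
C_V/k_B = (⟨E²⟩ − ⟨E⟩²)/(kT)² = (0.005362 − 0.003086)/0.002905 = 0.78.

0.78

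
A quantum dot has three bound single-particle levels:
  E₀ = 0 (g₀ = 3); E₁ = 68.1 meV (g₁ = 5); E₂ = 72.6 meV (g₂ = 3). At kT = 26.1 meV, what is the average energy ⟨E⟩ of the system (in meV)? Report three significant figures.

Eᵢ/kT = 0, 2.6092, 2.7816.
Z = Σ gᵢe^(−Eᵢ/kT) = 3·e^(−0) + 5·e^(−2.6092) + 3·e^(−2.7816) = 3.0000 + 0.36797 + 0.18582 = 3.5538.
⟨E⟩ = Σ Eᵢ gᵢe^(−Eᵢ/kT) / Z = (0·3.0000 + 68.1·0.36797 + 72.6·0.18582) / 3.5538 = 10.8 meV.

10.8 meV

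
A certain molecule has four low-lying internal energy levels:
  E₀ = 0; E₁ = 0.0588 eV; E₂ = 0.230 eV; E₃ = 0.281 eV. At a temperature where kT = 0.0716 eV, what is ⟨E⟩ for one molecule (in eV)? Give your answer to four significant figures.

0.02712 eV

Eᵢ/kT = 0, 0.821229, 3.21229, 3.92458.
Z = Σ e^(−Eᵢ/kT) = e^(−0) + e^(−0.821229) + e^(−3.21229) + e^(−3.92458) = 1.00000 + 0.439891 + 0.0402643 + 0.0197504 = 1.49991.
⟨E⟩ = Σ Eᵢ e^(−Eᵢ/kT) / Z = (0·1.00000 + 0.0588·0.439891 + 0.230·0.0402643 + 0.281·0.0197504) / 1.49991 = 0.02712 eV.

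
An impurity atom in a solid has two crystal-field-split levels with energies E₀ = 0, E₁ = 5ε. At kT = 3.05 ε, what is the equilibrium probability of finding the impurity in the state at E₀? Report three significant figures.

0.837

Eᵢ/kT = 0, 1.6393.
Z = Σ e^(−Eᵢ/kT) = e^(−0) + e^(−1.6393) = 1.0000 + 0.19412 = 1.1941.
P₀ = e^(−E₀/kT) / Z = 1.0000/1.1941 = 0.837.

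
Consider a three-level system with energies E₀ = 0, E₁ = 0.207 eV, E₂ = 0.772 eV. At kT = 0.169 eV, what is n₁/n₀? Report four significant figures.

0.2938

n₁/n₀ = exp[−(E₁−E₀)/kT] = exp(−(0.207 eV)/(0.169 eV)) = exp(-1.22485) = 0.2938.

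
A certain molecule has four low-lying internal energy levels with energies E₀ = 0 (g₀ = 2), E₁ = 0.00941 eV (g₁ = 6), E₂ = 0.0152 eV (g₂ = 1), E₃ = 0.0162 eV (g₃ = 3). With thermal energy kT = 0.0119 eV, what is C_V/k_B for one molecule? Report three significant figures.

Eᵢ/kT = 0, 0.79076, 1.2773, 1.3613.
Z = Σ gᵢe^(−Eᵢ/kT) = 2·e^(−0) + 6·e^(−0.79076) + 1·e^(−1.2773) + 3·e^(−1.3613) = 2.0000 + 2.7210 + 0.27879 + 0.76898 = 5.7688.
⟨E⟩ = 0.0073325 eV, ⟨E²⟩ = 0.000087915 eV².
C_V/k_B = (⟨E²⟩ − ⟨E⟩²)/(kT)² = (0.000087915 − 0.000053766)/0.00014161 = 0.241.

0.241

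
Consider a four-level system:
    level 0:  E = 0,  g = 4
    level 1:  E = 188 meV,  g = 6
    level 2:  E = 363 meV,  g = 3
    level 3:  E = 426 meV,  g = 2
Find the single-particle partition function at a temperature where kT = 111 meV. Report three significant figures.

Eᵢ/kT = 0, 1.6937, 3.2703, 3.8378.
Z = Σ gᵢe^(−Eᵢ/kT) = 4·e^(−0) + 6·e^(−1.6937) + 3·e^(−3.2703) + 2·e^(−3.8378) = 4.0000 + 1.1030 + 0.11399 + 0.043082 = 5.2601.

Z = 5.26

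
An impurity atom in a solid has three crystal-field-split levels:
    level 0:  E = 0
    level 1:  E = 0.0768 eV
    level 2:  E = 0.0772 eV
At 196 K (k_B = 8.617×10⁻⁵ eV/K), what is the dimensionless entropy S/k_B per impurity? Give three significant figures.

0.114

k_BT = 8.617×10⁻⁵ × 196 K = 0.016889 eV.
Eᵢ/kT = 0, 4.5473, 4.5710.
Z = Σ e^(−Eᵢ/kT) = e^(−0) + e^(−4.5473) + e^(−4.5710) = 1.0000 + 0.010596 + 0.010348 = 1.0209.
⟨E⟩ = Σ EᵢPᵢ = 0.0015796 eV.
S/k_B = ln Z + ⟨E⟩/kT = ln(1.0209) + 0.0015796/0.016889 = 0.020685 + 0.093528 = 0.114.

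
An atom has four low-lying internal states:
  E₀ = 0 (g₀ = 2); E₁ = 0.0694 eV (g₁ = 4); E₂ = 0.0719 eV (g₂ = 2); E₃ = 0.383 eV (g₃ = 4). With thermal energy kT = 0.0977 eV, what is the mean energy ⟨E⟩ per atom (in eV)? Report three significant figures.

0.0471 eV

Eᵢ/kT = 0, 0.71034, 0.73593, 3.9202.
Z = Σ gᵢe^(−Eᵢ/kT) = 2·e^(−0) + 4·e^(−0.71034) + 2·e^(−0.73593) + 4·e^(−3.9202) = 2.0000 + 1.9659 + 0.95812 + 0.079349 = 5.0034.
⟨E⟩ = Σ Eᵢ gᵢe^(−Eᵢ/kT) / Z = (0·2.0000 + 0.0694·1.9659 + 0.0719·0.95812 + 0.383·0.079349) / 5.0034 = 0.0471 eV.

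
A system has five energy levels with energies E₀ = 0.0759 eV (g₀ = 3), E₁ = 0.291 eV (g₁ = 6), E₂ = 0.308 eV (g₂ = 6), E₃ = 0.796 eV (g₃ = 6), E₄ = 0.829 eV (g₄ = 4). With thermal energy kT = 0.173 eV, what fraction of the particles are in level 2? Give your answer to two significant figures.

Eᵢ/kT = 0.4387, 1.682, 1.780, 4.601, 4.792.
Z = Σ gᵢe^(−Eᵢ/kT) = 3·e^(−0.4387) + 6·e^(−1.682) + 6·e^(−1.780) + 6·e^(−4.601) + 4·e^(−4.792) = 1.935 + 1.116 + 1.012 + 0.06025 + 0.03318 = 4.156.
P₂ = g₂ e^(−E₂/kT) / Z = 1.012/4.156 = 0.24.

0.24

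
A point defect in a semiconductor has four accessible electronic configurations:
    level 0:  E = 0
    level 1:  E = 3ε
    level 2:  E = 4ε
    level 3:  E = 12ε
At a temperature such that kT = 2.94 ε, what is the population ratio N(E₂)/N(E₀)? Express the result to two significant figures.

0.26

n₂/n₀ = exp[−(E₂−E₀)/kT] = exp(−(4ε)/(2.94ε)) = exp(-1.361) = 0.26.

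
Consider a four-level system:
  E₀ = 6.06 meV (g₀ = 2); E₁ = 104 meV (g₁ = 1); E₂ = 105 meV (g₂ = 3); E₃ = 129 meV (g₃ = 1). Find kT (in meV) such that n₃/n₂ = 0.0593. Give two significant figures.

n₃/n₂ = (g₃/g₂) exp[−(E₃−E₂)/kT] = 0.0593.
⇒ (E₃−E₂)/kT = ln((1/3)/0.0593) = ln(5.621) = 1.727.
kT = 24 meV / 1.727 = 14 meV.

14 meV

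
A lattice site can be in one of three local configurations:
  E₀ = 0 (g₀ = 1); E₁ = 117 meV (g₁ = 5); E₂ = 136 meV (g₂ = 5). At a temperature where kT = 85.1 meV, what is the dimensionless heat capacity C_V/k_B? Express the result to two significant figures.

Eᵢ/kT = 0, 1.375, 1.598.
Z = Σ gᵢe^(−Eᵢ/kT) = 1·e^(−0) + 5·e^(−1.375) + 5·e^(−1.598) = 1.000 + 1.264 + 1.012 = 3.276.
⟨E⟩ = 87.16 meV, ⟨E²⟩ = 11000 meV².
C_V/k_B = (⟨E²⟩ − ⟨E⟩²)/(kT)² = (11000 − 7597)/7242 = 0.47.

0.47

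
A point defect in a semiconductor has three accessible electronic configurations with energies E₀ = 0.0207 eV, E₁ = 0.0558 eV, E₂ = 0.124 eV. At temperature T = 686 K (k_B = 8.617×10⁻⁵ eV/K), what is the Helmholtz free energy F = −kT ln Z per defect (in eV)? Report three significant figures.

k_BT = 8.617×10⁻⁵ × 686 K = 0.059113 eV.
Eᵢ/kT = 0.35018, 0.94395, 2.0977.
Z = Σ e^(−Eᵢ/kT) = e^(−0.35018) + e^(−0.94395) + e^(−2.0977) = 0.70456 + 0.38909 + 0.12274 = 1.2164.
F = −kT ln Z = −0.059113 × ln(1.2164) = −0.059113 × 0.19590 = -0.0116 eV.

-0.0116 eV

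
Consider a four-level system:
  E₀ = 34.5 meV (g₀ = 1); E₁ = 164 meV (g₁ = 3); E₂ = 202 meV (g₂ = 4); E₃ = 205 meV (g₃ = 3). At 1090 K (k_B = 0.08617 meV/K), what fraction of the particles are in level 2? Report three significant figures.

0.231

k_BT = 0.08617 × 1090 K = 93.925 meV.
Eᵢ/kT = 0.36731, 1.7461, 2.1507, 2.1826.
Z = Σ gᵢe^(−Eᵢ/kT) = 1·e^(−0.36731) + 3·e^(−1.7461) + 4·e^(−2.1507) + 3·e^(−2.1826) = 0.69259 + 0.52336 + 0.46561 + 0.33824 = 2.0198.
P₂ = g₂ e^(−E₂/kT) / Z = 0.46561/2.0198 = 0.231.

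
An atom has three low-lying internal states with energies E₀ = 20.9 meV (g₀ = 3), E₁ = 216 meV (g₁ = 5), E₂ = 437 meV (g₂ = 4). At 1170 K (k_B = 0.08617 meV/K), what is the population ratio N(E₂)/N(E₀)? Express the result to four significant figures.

0.02150

k_BT = 0.08617 × 1170 K = 100.819 meV.
n₂/n₀ = (g₂/g₀) exp[−(E₂−E₀)/kT] = (4/3) × exp(−(416.1 meV)/(100.819 meV)) = (4/3) × exp(-4.12720) = 0.02150.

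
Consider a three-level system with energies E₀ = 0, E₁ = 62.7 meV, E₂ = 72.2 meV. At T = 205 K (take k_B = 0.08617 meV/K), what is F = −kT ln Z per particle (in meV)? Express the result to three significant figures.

-0.786 meV

k_BT = 0.08617 × 205 K = 17.665 meV.
Eᵢ/kT = 0, 3.5494, 4.0872.
Z = Σ e^(−Eᵢ/kT) = e^(−0) + e^(−3.5494) + e^(−4.0872) = 1.0000 + 0.028742 + 0.016786 = 1.0455.
F = −kT ln Z = −17.665 × ln(1.0455) = −17.665 × 0.044495 = -0.786 meV.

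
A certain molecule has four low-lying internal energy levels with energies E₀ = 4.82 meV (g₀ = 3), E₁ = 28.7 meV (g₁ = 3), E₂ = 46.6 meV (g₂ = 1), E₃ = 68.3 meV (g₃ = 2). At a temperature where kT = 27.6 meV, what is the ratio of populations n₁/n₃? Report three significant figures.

6.30

n₁/n₃ = (g₁/g₃) exp[−(E₁−E₃)/kT] = (3/2) × exp(−(-39.6 meV)/(27.6 meV)) = (3/2) × exp(1.4348) = 6.30.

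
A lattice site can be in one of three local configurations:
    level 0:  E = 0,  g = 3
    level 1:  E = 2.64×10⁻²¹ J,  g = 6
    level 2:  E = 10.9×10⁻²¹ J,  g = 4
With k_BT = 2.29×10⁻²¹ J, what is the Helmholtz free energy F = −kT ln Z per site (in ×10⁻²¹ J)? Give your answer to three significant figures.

Eᵢ/kT = 0, 1.1528, 4.7598.
Z = Σ gᵢe^(−Eᵢ/kT) = 3·e^(−0) + 6·e^(−1.1528) + 4·e^(−4.7598) = 3.0000 + 1.8945 + 0.034269 = 4.9288.
F = −kT ln Z = −2.29 × ln(4.9288) = −2.29 × 1.5951 = -3.65 ×10⁻²¹ J.

-3.65 ×10⁻²¹ J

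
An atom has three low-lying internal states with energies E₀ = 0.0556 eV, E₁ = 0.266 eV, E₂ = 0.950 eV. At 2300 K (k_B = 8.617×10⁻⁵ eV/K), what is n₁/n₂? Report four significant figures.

k_BT = 8.617×10⁻⁵ × 2300 K = 0.198191 eV.
n₁/n₂ = exp[−(E₁−E₂)/kT] = exp(−(-0.684 eV)/(0.198191 eV)) = exp(3.45122) = 31.54.

31.54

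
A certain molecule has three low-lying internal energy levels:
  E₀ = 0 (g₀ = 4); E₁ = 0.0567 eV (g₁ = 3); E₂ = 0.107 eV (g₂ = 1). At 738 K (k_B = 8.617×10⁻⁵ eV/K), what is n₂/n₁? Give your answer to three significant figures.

0.151

k_BT = 8.617×10⁻⁵ × 738 K = 0.063593 eV.
n₂/n₁ = (g₂/g₁) exp[−(E₂−E₁)/kT] = (1/3) × exp(−(0.0503 eV)/(0.063593 eV)) = (1/3) × exp(-0.79097) = 0.151.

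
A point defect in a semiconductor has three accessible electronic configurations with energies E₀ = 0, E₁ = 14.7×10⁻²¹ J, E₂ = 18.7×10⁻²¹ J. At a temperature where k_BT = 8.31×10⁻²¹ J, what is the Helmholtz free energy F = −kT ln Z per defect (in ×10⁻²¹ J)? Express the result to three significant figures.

-2.02 ×10⁻²¹ J

Eᵢ/kT = 0, 1.7690, 2.2503.
Z = Σ e^(−Eᵢ/kT) = e^(−0) + e^(−1.7690) + e^(−2.2503) = 1.0000 + 0.17050 + 0.10537 = 1.2759.
F = −kT ln Z = −8.31 × ln(1.2759) = −8.31 × 0.24365 = -2.02 ×10⁻²¹ J.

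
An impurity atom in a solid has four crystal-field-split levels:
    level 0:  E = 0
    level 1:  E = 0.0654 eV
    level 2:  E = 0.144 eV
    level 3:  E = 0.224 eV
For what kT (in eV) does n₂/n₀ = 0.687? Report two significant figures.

0.38 eV

n₂/n₀ = exp[−(E₂−E₀)/kT] = 0.687.
⇒ (E₂−E₀)/kT = ln(1/0.687) = ln(1.456) = 0.3757.
kT = 0.144 eV / 0.3757 = 0.38 eV.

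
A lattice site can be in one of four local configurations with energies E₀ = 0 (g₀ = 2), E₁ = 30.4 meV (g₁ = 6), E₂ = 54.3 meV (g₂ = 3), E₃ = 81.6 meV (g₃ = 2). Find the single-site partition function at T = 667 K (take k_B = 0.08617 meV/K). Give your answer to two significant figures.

k_BT = 0.08617 × 667 K = 57.48 meV.
Eᵢ/kT = 0, 0.5289, 0.9447, 1.420.
Z = Σ gᵢe^(−Eᵢ/kT) = 2·e^(−0) + 6·e^(−0.5289) + 3·e^(−0.9447) + 2·e^(−1.420) = 2.000 + 3.536 + 1.166 + 0.4834 = 7.185.

Z = 7.2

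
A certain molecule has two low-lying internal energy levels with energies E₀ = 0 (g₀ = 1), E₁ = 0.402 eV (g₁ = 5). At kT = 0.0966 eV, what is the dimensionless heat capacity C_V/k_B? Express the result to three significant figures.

1.16

Eᵢ/kT = 0, 4.1615.
Z = Σ gᵢe^(−Eᵢ/kT) = 1·e^(−0) + 5·e^(−4.1615) = 1.0000 + 0.077921 = 1.0779.
⟨E⟩ = 0.029060 eV, ⟨E²⟩ = 0.011682 eV².
C_V/k_B = (⟨E²⟩ − ⟨E⟩²)/(kT)² = (0.011682 − 0.00084448)/0.0093316 = 1.16.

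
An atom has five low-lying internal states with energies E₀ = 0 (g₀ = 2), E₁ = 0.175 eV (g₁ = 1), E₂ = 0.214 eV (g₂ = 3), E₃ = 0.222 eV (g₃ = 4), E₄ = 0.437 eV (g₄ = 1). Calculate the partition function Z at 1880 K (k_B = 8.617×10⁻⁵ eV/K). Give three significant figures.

k_BT = 8.617×10⁻⁵ × 1880 K = 0.16200 eV.
Eᵢ/kT = 0, 1.0802, 1.3210, 1.3704, 2.6975.
Z = Σ gᵢe^(−Eᵢ/kT) = 2·e^(−0) + 1·e^(−1.0802) + 3·e^(−1.3210) + 4·e^(−1.3704) + 1·e^(−2.6975) = 2.0000 + 0.33953 + 0.80060 + 1.0160 + 0.067374 = 4.2235.

Z = 4.22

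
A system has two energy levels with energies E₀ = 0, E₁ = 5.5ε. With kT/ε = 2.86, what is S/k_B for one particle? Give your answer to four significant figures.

Eᵢ/kT = 0, 1.92308.
Z = Σ e^(−Eᵢ/kT) = e^(−0) + e^(−1.92308) = 1.00000 + 0.146156 = 1.14616.
⟨E⟩ = Σ EᵢPᵢ = 0.701349 ε.
S/k_B = ln Z + ⟨E⟩/kT = ln(1.14616) + 0.701349/2.86 = 0.136417 + 0.245227 = 0.3816.

0.3816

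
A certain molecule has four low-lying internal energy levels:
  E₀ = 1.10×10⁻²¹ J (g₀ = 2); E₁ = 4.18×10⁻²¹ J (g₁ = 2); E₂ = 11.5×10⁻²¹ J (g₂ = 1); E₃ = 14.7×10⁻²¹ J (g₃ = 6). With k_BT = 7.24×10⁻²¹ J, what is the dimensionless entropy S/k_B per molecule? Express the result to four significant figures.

2.083

Eᵢ/kT = 0.151934, 0.577348, 1.58840, 2.03039.
Z = Σ gᵢe^(−Eᵢ/kT) = 2·e^(−0.151934) + 2·e^(−0.577348) + 1·e^(−1.58840) + 6·e^(−2.03039) = 1.71809 + 1.12277 + 0.204252 + 0.787706 = 3.83282.
⟨E⟩ = Σ EᵢPᵢ = 5.35148 ×10⁻²¹ J.
S/k_B = ln Z + ⟨E⟩/kT = ln(3.83282) + 5.35148/7.24 = 1.34360 + 0.739155 = 2.083.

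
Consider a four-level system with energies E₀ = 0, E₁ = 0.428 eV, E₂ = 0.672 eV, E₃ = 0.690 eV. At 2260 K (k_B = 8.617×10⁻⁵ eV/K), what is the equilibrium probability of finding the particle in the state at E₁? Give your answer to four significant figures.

k_BT = 8.617×10⁻⁵ × 2260 K = 0.194744 eV.
Eᵢ/kT = 0, 2.19776, 3.45068, 3.54311.
Z = Σ e^(−Eᵢ/kT) = e^(−0) + e^(−2.19776) + e^(−3.45068) + e^(−3.54311) = 1.00000 + 0.111052 + 0.0317241 + 0.0289232 = 1.17170.
P₁ = e^(−E₁/kT) / Z = 0.111052/1.17170 = 0.09478.

0.09478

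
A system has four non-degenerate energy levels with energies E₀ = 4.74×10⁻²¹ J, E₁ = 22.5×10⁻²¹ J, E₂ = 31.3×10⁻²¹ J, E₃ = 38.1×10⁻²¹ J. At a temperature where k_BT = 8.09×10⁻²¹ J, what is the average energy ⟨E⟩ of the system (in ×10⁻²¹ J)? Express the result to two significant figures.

7.8 ×10⁻²¹ J

Eᵢ/kT = 0.5859, 2.781, 3.869, 4.710.
Z = Σ e^(−Eᵢ/kT) = e^(−0.5859) + e^(−2.781) + e^(−3.869) + e^(−4.710) = 0.5566 + 0.06198 + 0.02088 + 0.009005 = 0.6485.
⟨E⟩ = Σ Eᵢ e^(−Eᵢ/kT) / Z = (4.74·0.5566 + 22.5·0.06198 + 31.3·0.02088 + 38.1·0.009005) / 0.6485 = 7.8 ×10⁻²¹ J.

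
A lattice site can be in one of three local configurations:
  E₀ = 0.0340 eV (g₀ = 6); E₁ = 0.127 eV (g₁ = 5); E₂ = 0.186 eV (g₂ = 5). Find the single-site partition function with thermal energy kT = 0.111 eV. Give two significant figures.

Eᵢ/kT = 0.3063, 1.144, 1.676.
Z = Σ gᵢe^(−Eᵢ/kT) = 6·e^(−0.3063) + 5·e^(−1.144) + 5·e^(−1.676) = 4.417 + 1.593 + 0.9356 = 6.946.

Z = 6.9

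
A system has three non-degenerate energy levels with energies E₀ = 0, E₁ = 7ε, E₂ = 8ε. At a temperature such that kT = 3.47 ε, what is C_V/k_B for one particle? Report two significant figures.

Eᵢ/kT = 0, 2.017, 2.305.
Z = Σ e^(−Eᵢ/kT) = e^(−0) + e^(−2.017) + e^(−2.305) = 1.000 + 0.1331 + 0.09976 = 1.233.
⟨E⟩ = 1.403 ε, ⟨E²⟩ = 10.47 ε².
C_V/k_B = (⟨E²⟩ − ⟨E⟩²)/(kT)² = (10.47 − 1.968)/12.04 = 0.71.

0.71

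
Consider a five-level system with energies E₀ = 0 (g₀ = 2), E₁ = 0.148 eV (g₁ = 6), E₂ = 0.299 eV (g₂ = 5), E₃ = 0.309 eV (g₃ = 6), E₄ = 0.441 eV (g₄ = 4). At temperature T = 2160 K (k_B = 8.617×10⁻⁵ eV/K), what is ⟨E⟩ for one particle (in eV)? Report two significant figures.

0.17 eV

k_BT = 8.617×10⁻⁵ × 2160 K = 0.1861 eV.
Eᵢ/kT = 0, 0.7953, 1.607, 1.660, 2.370.
Z = Σ gᵢe^(−Eᵢ/kT) = 2·e^(−0) + 6·e^(−0.7953) + 5·e^(−1.607) + 6·e^(−1.660) + 4·e^(−2.370) = 2.000 + 2.709 + 1.002 + 1.141 + 0.3739 = 7.226.
⟨E⟩ = Σ Eᵢ gᵢe^(−Eᵢ/kT) / Z = (0·2.000 + 0.148·2.709 + 0.299·1.002 + 0.309·1.141 + 0.441·0.3739) / 7.226 = 0.17 eV.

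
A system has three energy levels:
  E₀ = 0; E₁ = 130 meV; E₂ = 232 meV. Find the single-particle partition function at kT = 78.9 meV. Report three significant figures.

Eᵢ/kT = 0, 1.6477, 2.9404.
Z = Σ e^(−Eᵢ/kT) = e^(−0) + e^(−1.6477) + e^(−2.9404) = 1.0000 + 0.19249 + 0.052845 = 1.2453.

Z = 1.25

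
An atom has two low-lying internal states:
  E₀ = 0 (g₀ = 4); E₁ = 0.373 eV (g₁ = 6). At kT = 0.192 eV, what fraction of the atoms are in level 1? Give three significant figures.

0.177

Eᵢ/kT = 0, 1.9427.
Z = Σ gᵢe^(−Eᵢ/kT) = 4·e^(−0) + 6·e^(−1.9427) = 4.0000 + 0.85990 = 4.8599.
P₁ = g₁ e^(−E₁/kT) / Z = 0.85990/4.8599 = 0.177.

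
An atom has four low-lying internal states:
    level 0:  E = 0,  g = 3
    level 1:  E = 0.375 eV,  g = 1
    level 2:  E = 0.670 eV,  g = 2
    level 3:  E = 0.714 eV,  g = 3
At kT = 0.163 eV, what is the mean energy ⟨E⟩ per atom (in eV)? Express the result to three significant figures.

0.0272 eV

Eᵢ/kT = 0, 2.3006, 4.1104, 4.3804.
Z = Σ gᵢe^(−Eᵢ/kT) = 3·e^(−0) + 1·e^(−2.3006) + 2·e^(−4.1104) + 3·e^(−4.3804) = 3.0000 + 0.10020 + 0.032802 + 0.037561 = 3.1706.
⟨E⟩ = Σ Eᵢ gᵢe^(−Eᵢ/kT) / Z = (0·3.0000 + 0.375·0.10020 + 0.670·0.032802 + 0.714·0.037561) / 3.1706 = 0.0272 eV.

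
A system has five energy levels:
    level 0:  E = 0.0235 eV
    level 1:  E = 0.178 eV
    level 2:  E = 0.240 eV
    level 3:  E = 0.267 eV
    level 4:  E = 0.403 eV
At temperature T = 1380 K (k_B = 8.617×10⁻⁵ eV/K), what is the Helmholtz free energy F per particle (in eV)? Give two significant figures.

k_BT = 8.617×10⁻⁵ × 1380 K = 0.1189 eV.
Eᵢ/kT = 0.1976, 1.497, 2.019, 2.246, 3.389.
Z = Σ e^(−Eᵢ/kT) = e^(−0.1976) + e^(−1.497) + e^(−2.019) + e^(−2.246) + e^(−3.389) = 0.8207 + 0.2238 + 0.1328 + 0.1058 + 0.03374 = 1.317.
F = −kT ln Z = −0.1189 × ln(1.317) = −0.1189 × 0.2754 = -0.033 eV.

-0.033 eV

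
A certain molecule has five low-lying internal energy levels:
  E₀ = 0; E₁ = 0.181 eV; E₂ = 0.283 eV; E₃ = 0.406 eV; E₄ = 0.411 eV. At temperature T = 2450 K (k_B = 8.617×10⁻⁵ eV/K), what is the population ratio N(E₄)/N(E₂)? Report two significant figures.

0.55

k_BT = 8.617×10⁻⁵ × 2450 K = 0.2111 eV.
n₄/n₂ = exp[−(E₄−E₂)/kT] = exp(−(0.128 eV)/(0.2111 eV)) = exp(-0.6063) = 0.55.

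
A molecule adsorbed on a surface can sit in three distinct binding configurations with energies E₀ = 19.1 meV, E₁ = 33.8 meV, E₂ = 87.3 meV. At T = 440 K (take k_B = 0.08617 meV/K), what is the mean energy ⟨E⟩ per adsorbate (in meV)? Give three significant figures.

k_BT = 0.08617 × 440 K = 37.915 meV.
Eᵢ/kT = 0.50376, 0.89147, 2.3025.
Z = Σ e^(−Eᵢ/kT) = e^(−0.50376) + e^(−0.89147) + e^(−2.3025) = 0.60425 + 0.41005 + 0.10001 = 1.1143.
⟨E⟩ = Σ Eᵢ e^(−Eᵢ/kT) / Z = (19.1·0.60425 + 33.8·0.41005 + 87.3·0.10001) / 1.1143 = 30.6 meV.

30.6 meV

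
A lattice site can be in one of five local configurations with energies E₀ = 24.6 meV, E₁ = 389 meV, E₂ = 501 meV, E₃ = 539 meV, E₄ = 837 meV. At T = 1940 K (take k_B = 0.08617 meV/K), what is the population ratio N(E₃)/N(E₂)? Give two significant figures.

k_BT = 0.08617 × 1940 K = 167.2 meV.
n₃/n₂ = exp[−(E₃−E₂)/kT] = exp(−(38 meV)/(167.2 meV)) = exp(-0.2273) = 0.80.

0.80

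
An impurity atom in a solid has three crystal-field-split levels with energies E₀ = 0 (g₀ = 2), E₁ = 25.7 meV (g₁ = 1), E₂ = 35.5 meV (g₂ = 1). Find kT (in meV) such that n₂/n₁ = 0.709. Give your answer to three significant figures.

28.5 meV

n₂/n₁ = (g₂/g₁) exp[−(E₂−E₁)/kT] = 0.709.
⇒ (E₂−E₁)/kT = ln((1/1)/0.709) = ln(1.4104) = 0.34387.
kT = 9.8 meV / 0.34387 = 28.5 meV.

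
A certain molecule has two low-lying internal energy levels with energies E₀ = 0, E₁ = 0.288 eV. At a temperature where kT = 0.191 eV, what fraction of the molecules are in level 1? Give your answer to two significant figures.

Eᵢ/kT = 0, 1.508.
Z = Σ e^(−Eᵢ/kT) = e^(−0) + e^(−1.508) = 1.000 + 0.2214 = 1.221.
P₁ = e^(−E₁/kT) / Z = 0.2214/1.221 = 0.18.

0.18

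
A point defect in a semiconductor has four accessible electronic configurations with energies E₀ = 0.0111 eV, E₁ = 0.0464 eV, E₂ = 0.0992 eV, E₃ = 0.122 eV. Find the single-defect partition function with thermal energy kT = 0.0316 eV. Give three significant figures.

Z = 0.998

Eᵢ/kT = 0.35127, 1.4684, 3.1392, 3.8608.
Z = Σ e^(−Eᵢ/kT) = e^(−0.35127) + e^(−1.4684) + e^(−3.1392) + e^(−3.8608) = 0.70379 + 0.23029 + 0.043317 + 0.021051 = 0.99845.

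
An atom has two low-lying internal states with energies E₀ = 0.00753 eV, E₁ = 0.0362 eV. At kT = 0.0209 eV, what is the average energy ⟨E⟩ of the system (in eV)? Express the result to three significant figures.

0.0133 eV

Eᵢ/kT = 0.36029, 1.7321.
Z = Σ e^(−Eᵢ/kT) = e^(−0.36029) + e^(−1.7321) = 0.69747 + 0.17691 = 0.87438.
⟨E⟩ = Σ Eᵢ e^(−Eᵢ/kT) / Z = (0.00753·0.69747 + 0.0362·0.17691) / 0.87438 = 0.0133 eV.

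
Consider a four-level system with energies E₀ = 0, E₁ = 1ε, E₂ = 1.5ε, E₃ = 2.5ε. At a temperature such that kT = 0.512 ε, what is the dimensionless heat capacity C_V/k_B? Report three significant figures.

0.828

Eᵢ/kT = 0, 1.9531, 2.9297, 4.8828.
Z = Σ e^(−Eᵢ/kT) = e^(−0) + e^(−1.9531) + e^(−2.9297) + e^(−4.8828) = 1.0000 + 0.14183 + 0.053413 + 0.0075758 = 1.2028.
⟨E⟩ = 0.20027 ε, ⟨E²⟩ = 0.25720 ε².
C_V/k_B = (⟨E²⟩ − ⟨E⟩²)/(kT)² = (0.25720 − 0.040108)/0.26214 = 0.828.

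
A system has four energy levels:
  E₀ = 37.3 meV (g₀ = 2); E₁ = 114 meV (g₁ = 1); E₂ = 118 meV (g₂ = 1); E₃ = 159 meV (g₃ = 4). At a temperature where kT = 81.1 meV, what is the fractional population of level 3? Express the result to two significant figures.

Eᵢ/kT = 0.4599, 1.406, 1.455, 1.961.
Z = Σ gᵢe^(−Eᵢ/kT) = 2·e^(−0.4599) + 1·e^(−1.406) + 1·e^(−1.455) + 4·e^(−1.961) = 1.263 + 0.2451 + 0.2334 + 0.5629 = 2.304.
P₃ = g₃ e^(−E₃/kT) / Z = 0.5629/2.304 = 0.24.

0.24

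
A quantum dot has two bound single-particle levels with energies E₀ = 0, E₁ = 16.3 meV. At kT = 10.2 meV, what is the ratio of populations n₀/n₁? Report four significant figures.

4.943

n₀/n₁ = exp[−(E₀−E₁)/kT] = exp(−(-16.3 meV)/(10.2 meV)) = exp(1.59804) = 4.943.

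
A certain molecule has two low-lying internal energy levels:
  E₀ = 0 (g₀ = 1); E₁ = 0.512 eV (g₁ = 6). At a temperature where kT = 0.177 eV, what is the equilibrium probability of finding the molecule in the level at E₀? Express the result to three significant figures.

Eᵢ/kT = 0, 2.8927.
Z = Σ gᵢe^(−Eᵢ/kT) = 1·e^(−0) + 6·e^(−2.8927) = 1.0000 + 0.33256 = 1.3326.
P₀ = g₀ e^(−E₀/kT) / Z = 1.0000/1.3326 = 0.750.

0.750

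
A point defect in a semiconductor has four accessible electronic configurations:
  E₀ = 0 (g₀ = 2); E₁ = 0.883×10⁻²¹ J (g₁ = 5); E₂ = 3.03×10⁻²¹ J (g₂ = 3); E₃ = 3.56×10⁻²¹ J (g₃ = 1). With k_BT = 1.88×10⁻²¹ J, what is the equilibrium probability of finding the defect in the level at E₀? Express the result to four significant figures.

0.3404

Eᵢ/kT = 0, 0.469681, 1.61170, 1.89362.
Z = Σ gᵢe^(−Eᵢ/kT) = 2·e^(−0) + 5·e^(−0.469681) + 3·e^(−1.61170) + 1·e^(−1.89362) = 2.00000 + 3.12601 + 0.598644 + 0.150526 = 5.87518.
P₀ = g₀ e^(−E₀/kT) / Z = 2.00000/5.87518 = 0.3404.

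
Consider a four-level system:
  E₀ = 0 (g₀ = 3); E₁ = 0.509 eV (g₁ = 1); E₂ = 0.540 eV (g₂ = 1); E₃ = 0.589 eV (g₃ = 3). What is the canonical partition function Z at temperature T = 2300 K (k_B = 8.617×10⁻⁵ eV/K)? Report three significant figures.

Z = 3.30

k_BT = 8.617×10⁻⁵ × 2300 K = 0.19819 eV.
Eᵢ/kT = 0, 2.5682, 2.7247, 2.9719.
Z = Σ gᵢe^(−Eᵢ/kT) = 3·e^(−0) + 1·e^(−2.5682) + 1·e^(−2.7247) + 3·e^(−2.9719) = 3.0000 + 0.076673 + 0.065566 + 0.15362 = 3.2959.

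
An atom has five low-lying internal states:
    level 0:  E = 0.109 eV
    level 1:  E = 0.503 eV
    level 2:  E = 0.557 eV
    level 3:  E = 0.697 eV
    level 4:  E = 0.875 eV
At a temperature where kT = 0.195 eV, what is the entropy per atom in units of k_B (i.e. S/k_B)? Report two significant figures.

0.82

Eᵢ/kT = 0.5590, 2.579, 2.856, 3.574, 4.487.
Z = Σ e^(−Eᵢ/kT) = e^(−0.5590) + e^(−2.579) + e^(−2.856) + e^(−3.574) + e^(−4.487) = 0.5718 + 0.07585 + 0.05750 + 0.02804 + 0.01125 = 0.7444.
⟨E⟩ = Σ EᵢPᵢ = 0.2175 eV.
S/k_B = ln Z + ⟨E⟩/kT = ln(0.7444) + 0.2175/0.195 = -0.2952 + 1.115 = 0.82.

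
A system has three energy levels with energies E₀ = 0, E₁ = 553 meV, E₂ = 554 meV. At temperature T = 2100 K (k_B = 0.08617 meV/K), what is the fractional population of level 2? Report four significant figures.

0.04280

k_BT = 0.08617 × 2100 K = 180.957 meV.
Eᵢ/kT = 0, 3.05597, 3.06150.
Z = Σ e^(−Eᵢ/kT) = e^(−0) + e^(−3.05597) + e^(−3.06150) = 1.00000 + 0.0470770 + 0.0468174 = 1.09389.
P₂ = e^(−E₂/kT) / Z = 0.0468174/1.09389 = 0.04280.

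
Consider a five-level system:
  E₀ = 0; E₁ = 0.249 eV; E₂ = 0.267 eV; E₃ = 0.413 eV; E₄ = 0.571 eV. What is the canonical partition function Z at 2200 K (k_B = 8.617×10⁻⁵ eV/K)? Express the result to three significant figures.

Z = 1.68

k_BT = 8.617×10⁻⁵ × 2200 K = 0.18957 eV.
Eᵢ/kT = 0, 1.3135, 1.4085, 2.1786, 3.0121.
Z = Σ e^(−Eᵢ/kT) = e^(−0) + e^(−1.3135) + e^(−1.4085) + e^(−2.1786) + e^(−3.0121) = 1.0000 + 0.26888 + 0.24451 + 0.11320 + 0.049188 = 1.6758.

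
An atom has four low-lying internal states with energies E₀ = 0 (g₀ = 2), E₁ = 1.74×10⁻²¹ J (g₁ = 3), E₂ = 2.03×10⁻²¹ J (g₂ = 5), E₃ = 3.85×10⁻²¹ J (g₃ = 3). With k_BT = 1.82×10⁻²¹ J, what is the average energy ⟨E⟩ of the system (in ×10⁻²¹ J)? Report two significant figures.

1.3 ×10⁻²¹ J

Eᵢ/kT = 0, 0.9560, 1.115, 2.115.
Z = Σ gᵢe^(−Eᵢ/kT) = 2·e^(−0) + 3·e^(−0.9560) + 5·e^(−1.115) + 3·e^(−2.115) = 2.000 + 1.153 + 1.640 + 0.3619 = 5.155.
⟨E⟩ = Σ Eᵢ gᵢe^(−Eᵢ/kT) / Z = (0·2.000 + 1.74·1.153 + 2.03·1.640 + 3.85·0.3619) / 5.155 = 1.3 ×10⁻²¹ J.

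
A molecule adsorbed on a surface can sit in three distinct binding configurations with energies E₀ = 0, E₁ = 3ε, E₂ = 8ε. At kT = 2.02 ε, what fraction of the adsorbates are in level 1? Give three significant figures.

0.182

Eᵢ/kT = 0, 1.4851, 3.9604.
Z = Σ e^(−Eᵢ/kT) = e^(−0) + e^(−1.4851) + e^(−3.9604) = 1.0000 + 0.22648 + 0.019055 = 1.2455.
P₁ = e^(−E₁/kT) / Z = 0.22648/1.2455 = 0.182.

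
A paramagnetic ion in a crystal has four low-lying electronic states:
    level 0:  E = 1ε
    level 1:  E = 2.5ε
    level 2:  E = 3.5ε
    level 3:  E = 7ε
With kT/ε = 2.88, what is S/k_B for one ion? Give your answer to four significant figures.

Eᵢ/kT = 0.347222, 0.868056, 1.21528, 2.43056.
Z = Σ e^(−Eᵢ/kT) = e^(−0.347222) + e^(−0.868056) + e^(−1.21528) + e^(−2.43056) = 0.706648 + 0.419767 + 0.296627 + 0.0879875 = 1.51103.
⟨E⟩ = Σ EᵢPᵢ = 2.25685 ε.
S/k_B = ln Z + ⟨E⟩/kT = ln(1.51103) + 2.25685/2.88 = 0.412792 + 0.783628 = 1.196.

1.196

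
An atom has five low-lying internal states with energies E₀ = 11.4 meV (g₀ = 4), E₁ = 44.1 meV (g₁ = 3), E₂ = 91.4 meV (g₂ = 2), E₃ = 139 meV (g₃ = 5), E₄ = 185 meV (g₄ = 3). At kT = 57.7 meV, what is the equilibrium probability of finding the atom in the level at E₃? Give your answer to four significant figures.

0.07940

Eᵢ/kT = 0.197574, 0.764298, 1.58406, 2.40901, 3.20624.
Z = Σ gᵢe^(−Eᵢ/kT) = 4·e^(−0.197574) + 3·e^(−0.764298) + 2·e^(−1.58406) + 5·e^(−2.40901) + 3·e^(−3.20624) = 3.28288 + 1.39698 + 0.410281 + 0.449521 + 0.121526 = 5.66119.
P₃ = g₃ e^(−E₃/kT) / Z = 0.449521/5.66119 = 0.07940.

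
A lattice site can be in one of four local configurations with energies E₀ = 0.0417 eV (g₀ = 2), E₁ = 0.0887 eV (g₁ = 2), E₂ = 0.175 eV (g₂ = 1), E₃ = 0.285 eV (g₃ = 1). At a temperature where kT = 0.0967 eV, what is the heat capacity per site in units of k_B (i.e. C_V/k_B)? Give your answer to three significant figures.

0.256

Eᵢ/kT = 0.43123, 0.91727, 1.8097, 2.9473.
Z = Σ gᵢe^(−Eᵢ/kT) = 2·e^(−0.43123) + 2·e^(−0.91727) + 1·e^(−1.8097) + 1·e^(−2.9473) = 1.2994 + 0.79922 + 0.16370 + 0.052481 = 2.3148.
⟨E⟩ = 0.072870 eV, ⟨E²⟩ = 0.0076998 eV².
C_V/k_B = (⟨E²⟩ − ⟨E⟩²)/(kT)² = (0.0076998 − 0.0053100)/0.0093509 = 0.256.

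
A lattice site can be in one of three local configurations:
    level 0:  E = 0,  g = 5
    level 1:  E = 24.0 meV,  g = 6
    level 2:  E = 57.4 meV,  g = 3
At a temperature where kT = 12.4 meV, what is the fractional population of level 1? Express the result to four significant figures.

0.1469

Eᵢ/kT = 0, 1.93548, 4.62903.
Z = Σ gᵢe^(−Eᵢ/kT) = 5·e^(−0) + 6·e^(−1.93548) + 3·e^(−4.62903) = 5.00000 + 0.866130 + 0.0292927 = 5.89542.
P₁ = g₁ e^(−E₁/kT) / Z = 0.866130/5.89542 = 0.1469.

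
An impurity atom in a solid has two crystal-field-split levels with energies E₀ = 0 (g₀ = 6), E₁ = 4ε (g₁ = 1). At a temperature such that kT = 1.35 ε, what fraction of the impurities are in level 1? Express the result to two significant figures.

0.0085

Eᵢ/kT = 0, 2.963.
Z = Σ gᵢe^(−Eᵢ/kT) = 6·e^(−0) + 1·e^(−2.963) = 6.000 + 0.05166 = 6.052.
P₁ = g₁ e^(−E₁/kT) / Z = 0.05166/6.052 = 0.0085.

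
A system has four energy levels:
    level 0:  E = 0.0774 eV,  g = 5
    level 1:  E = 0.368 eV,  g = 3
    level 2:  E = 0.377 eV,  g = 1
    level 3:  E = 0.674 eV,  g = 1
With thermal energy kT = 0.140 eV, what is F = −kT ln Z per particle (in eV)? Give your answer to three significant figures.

Eᵢ/kT = 0.55286, 2.6286, 2.6929, 4.8143.
Z = Σ gᵢe^(−Eᵢ/kT) = 5·e^(−0.55286) + 3·e^(−2.6286) + 1·e^(−2.6929) + 1·e^(−4.8143) = 2.8765 + 0.21654 + 0.067684 + 0.0081129 = 3.1688.
F = −kT ln Z = −0.140 × ln(3.1688) = −0.140 × 1.1534 = -0.161 eV.

-0.161 eV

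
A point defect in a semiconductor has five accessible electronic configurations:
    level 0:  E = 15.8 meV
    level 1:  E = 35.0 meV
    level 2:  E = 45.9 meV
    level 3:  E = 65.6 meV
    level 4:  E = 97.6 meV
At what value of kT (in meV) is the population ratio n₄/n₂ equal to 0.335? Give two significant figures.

47 meV

n₄/n₂ = exp[−(E₄−E₂)/kT] = 0.335.
⇒ (E₄−E₂)/kT = ln(1/0.335) = ln(2.985) = 1.094.
kT = 51.7 meV / 1.094 = 47 meV.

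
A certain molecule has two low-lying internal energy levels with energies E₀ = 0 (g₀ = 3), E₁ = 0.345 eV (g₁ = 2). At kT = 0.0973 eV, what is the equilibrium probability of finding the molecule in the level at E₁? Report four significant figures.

Eᵢ/kT = 0, 3.54573.
Z = Σ gᵢe^(−Eᵢ/kT) = 3·e^(−0) + 2·e^(−3.54573) = 3.00000 + 0.0576951 = 3.05770.
P₁ = g₁ e^(−E₁/kT) / Z = 0.0576951/3.05770 = 0.01887.

0.01887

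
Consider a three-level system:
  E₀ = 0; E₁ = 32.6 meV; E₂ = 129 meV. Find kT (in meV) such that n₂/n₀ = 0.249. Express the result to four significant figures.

n₂/n₀ = exp[−(E₂−E₀)/kT] = 0.249.
⇒ (E₂−E₀)/kT = ln(1/0.249) = ln(4.01606) = 1.39030.
kT = 129 meV / 1.39030 = 92.79 meV.

92.79 meV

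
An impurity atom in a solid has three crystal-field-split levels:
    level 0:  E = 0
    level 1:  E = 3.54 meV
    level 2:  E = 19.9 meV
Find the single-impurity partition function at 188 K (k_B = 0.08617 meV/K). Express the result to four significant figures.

Z = 2.096

k_BT = 0.08617 × 188 K = 16.2000 meV.
Eᵢ/kT = 0, 0.218519, 1.22840.
Z = Σ e^(−Eᵢ/kT) = e^(−0) + e^(−0.218519) + e^(−1.22840) = 1.00000 + 0.803708 + 0.292761 = 2.09647.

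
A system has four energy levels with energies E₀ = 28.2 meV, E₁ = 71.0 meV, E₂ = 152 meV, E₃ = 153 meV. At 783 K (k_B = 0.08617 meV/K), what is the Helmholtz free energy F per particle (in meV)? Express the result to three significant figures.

k_BT = 0.08617 × 783 K = 67.471 meV.
Eᵢ/kT = 0.41796, 1.0523, 2.2528, 2.2676.
Z = Σ e^(−Eᵢ/kT) = e^(−0.41796) + e^(−1.0523) + e^(−2.2528) + e^(−2.2676) = 0.65839 + 0.34913 + 0.10510 + 0.10356 = 1.2162.
F = −kT ln Z = −67.471 × ln(1.2162) = −67.471 × 0.19573 = -13.2 meV.

-13.2 meV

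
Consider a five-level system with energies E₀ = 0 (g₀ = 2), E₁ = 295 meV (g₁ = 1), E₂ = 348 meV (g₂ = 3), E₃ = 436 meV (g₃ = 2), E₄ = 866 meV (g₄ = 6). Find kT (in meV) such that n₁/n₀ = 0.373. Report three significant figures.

n₁/n₀ = (g₁/g₀) exp[−(E₁−E₀)/kT] = 0.373.
⇒ (E₁−E₀)/kT = ln((1/2)/0.373) = ln(1.3405) = 0.29304.
kT = 295 meV / 0.29304 = 1010 meV.

1010 meV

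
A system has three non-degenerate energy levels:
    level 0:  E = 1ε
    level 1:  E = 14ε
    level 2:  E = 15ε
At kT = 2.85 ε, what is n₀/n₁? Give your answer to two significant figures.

n₀/n₁ = exp[−(E₀−E₁)/kT] = exp(−(-13ε)/(2.85ε)) = exp(4.561) = 96.

96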